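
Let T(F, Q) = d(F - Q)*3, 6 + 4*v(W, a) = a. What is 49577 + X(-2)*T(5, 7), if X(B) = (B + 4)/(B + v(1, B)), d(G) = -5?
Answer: 99169/2 ≈ 49585.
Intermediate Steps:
v(W, a) = -3/2 + a/4
X(B) = (4 + B)/(-3/2 + 5*B/4) (X(B) = (B + 4)/(B + (-3/2 + B/4)) = (4 + B)/(-3/2 + 5*B/4))
T(F, Q) = -15 (T(F, Q) = -5*3 = -15)
49577 + X(-2)*T(5, 7) = 49577 + (4*(4 - 2)/(-6 + 5*(-2)))*(-15) = 49577 + (4*2/(-6 - 10))*(-15) = 49577 + (4*2/(-16))*(-15) = 49577 + (4*(-1/16)*2)*(-15) = 49577 - ½*(-15) = 49577 + 15/2 = 99169/2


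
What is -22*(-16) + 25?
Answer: 377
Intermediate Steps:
-22*(-16) + 25 = 352 + 25 = 377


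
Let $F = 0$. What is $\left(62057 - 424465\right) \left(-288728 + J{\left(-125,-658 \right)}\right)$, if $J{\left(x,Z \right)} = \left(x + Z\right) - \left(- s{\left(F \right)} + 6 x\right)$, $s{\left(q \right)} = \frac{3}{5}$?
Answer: $\frac{523245395216}{5} \approx 1.0465 \cdot 10^{11}$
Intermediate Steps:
$s{\left(q \right)} = \frac{3}{5}$ ($s{\left(q \right)} = 3 \cdot \frac{1}{5} = \frac{3}{5}$)
$J{\left(x,Z \right)} = \frac{3}{5} + Z - 5 x$ ($J{\left(x,Z \right)} = \left(x + Z\right) - \left(- \frac{3}{5} + 6 x\right) = \left(Z + x\right) - \left(- \frac{3}{5} + 6 x\right) = \frac{3}{5} + Z - 5 x$)
$\left(62057 - 424465\right) \left(-288728 + J{\left(-125,-658 \right)}\right) = \left(62057 - 424465\right) \left(-288728 - \frac{162}{5}\right) = - 362408 \left(-288728 + \left(\frac{3}{5} - 658 + 625\right)\right) = - 362408 \left(-288728 - \frac{162}{5}\right) = \left(-362408\right) \left(- \frac{1443802}{5}\right) = \frac{523245395216}{5}$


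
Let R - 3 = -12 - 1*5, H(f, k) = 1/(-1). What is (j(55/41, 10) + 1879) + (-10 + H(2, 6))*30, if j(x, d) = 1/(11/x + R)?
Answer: 44916/29 ≈ 1548.8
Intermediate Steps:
H(f, k) = -1
R = -14 (R = 3 + (-12 - 1*5) = 3 + (-12 - 5) = 3 - 17 = -14)
j(x, d) = 1/(-14 + 11/x) (j(x, d) = 1/(11/x - 14) = 1/(-14 + 11/x))
(j(55/41, 10) + 1879) + (-10 + H(2, 6))*30 = (-55/41/(-11 + 14*(55/41)) + 1879) + (-10 - 1)*30 = (-55*(1/41)/(-11 + 14*(55*(1/41))) + 1879) - 11*30 = (-1*55/41/(-11 + 14*(55/41)) + 1879) - 330 = (-1*55/41/(-11 + 770/41) + 1879) - 330 = (-1*55/41/319/41 + 1879) - 330 = (-1*55/41*41/319 + 1879) - 330 = (-5/29 + 1879) - 330 = 54486/29 - 330 = 44916/29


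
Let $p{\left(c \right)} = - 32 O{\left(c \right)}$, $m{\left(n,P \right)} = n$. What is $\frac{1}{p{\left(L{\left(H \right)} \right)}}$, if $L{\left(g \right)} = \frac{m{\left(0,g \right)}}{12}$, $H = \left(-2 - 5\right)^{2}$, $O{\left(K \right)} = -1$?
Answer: $\frac{1}{32} \approx 0.03125$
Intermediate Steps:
$H = 49$ ($H = \left(-7\right)^{2} = 49$)
$L{\left(g \right)} = 0$ ($L{\left(g \right)} = \frac{0}{12} = 0 \cdot \frac{1}{12} = 0$)
$p{\left(c \right)} = 32$ ($p{\left(c \right)} = \left(-32\right) \left(-1\right) = 32$)
$\frac{1}{p{\left(L{\left(H \right)} \right)}} = \frac{1}{32}$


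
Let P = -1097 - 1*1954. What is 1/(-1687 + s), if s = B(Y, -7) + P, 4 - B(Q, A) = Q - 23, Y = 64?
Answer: -1/4775 ≈ -0.00020942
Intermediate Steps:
P = -3051 (P = -1097 - 1954 = -3051)
B(Q, A) = 27 - Q (B(Q, A) = 4 - (Q - 23) = 4 - (-23 + Q) = 4 + (23 - Q) = 27 - Q)
s = -3088 (s = (27 - 1*64) - 3051 = (27 - 64) - 3051 = -37 - 3051 = -3088)
1/(-1687 + s) = 1/(-1687 - 3088) = 1/(-4775) = -1/4775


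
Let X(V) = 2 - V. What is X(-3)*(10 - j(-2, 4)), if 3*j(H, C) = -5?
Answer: 175/3 ≈ 58.333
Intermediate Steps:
j(H, C) = -5/3 (j(H, C) = (⅓)*(-5) = -5/3)
X(-3)*(10 - j(-2, 4)) = (2 - 1*(-3))*(10 - 1*(-5/3)) = (2 + 3)*(10 + 5/3) = 5*(35/3) = 175/3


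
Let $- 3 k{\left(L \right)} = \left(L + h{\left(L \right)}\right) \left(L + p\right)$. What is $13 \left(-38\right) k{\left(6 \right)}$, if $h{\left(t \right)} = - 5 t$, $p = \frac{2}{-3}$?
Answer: $- \frac{63232}{3} \approx -21077.0$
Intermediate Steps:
$p = - \frac{2}{3}$ ($p = 2 \left(- \frac{1}{3}\right) = - \frac{2}{3} \approx -0.66667$)
$k{\left(L \right)} = \frac{4 L \left(- \frac{2}{3} + L\right)}{3}$ ($k{\left(L \right)} = - \frac{\left(L - 5 L\right) \left(L - \frac{2}{3}\right)}{3} = - \frac{- 4 L \left(- \frac{2}{3} + L\right)}{3} = - \frac{\left(-4\right) L \left(- \frac{2}{3} + L\right)}{3} = \frac{4 L \left(- \frac{2}{3} + L\right)}{3}$)
$13 \left(-38\right) k{\left(6 \right)} = 13 \left(-38\right) \frac{4}{9} \cdot 6 \left(-2 + 3 \cdot 6\right) = - 494 \cdot \frac{4}{9} \cdot 6 \left(-2 + 18\right) = - 494 \cdot \frac{4}{9} \cdot 6 \cdot 16 = \left(-494\right) \frac{128}{3} = - \frac{63232}{3}$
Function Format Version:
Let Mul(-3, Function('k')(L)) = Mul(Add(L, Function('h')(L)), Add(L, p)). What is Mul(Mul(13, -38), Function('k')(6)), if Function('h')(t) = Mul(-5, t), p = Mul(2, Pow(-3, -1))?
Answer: Rational(-63232, 3) ≈ -21077.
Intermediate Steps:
p = Rational(-2, 3) (p = Mul(2, Rational(-1, 3)) = Rational(-2, 3) ≈ -0.66667)
Function('k')(L) = Mul(Rational(4, 3), L, Add(Rational(-2, 3), L)) (Function('k')(L) = Mul(Rational(-1, 3), Mul(Add(L, Mul(-5, L)), Add(L, Rational(-2, 3)))) = Mul(Rational(-1, 3), Mul(Mul(-4, L), Add(Rational(-2, 3), L))) = Mul(Rational(-1, 3), Mul(-4, L, Add(Rational(-2, 3), L))) = Mul(Rational(4, 3), L, Add(Rational(-2, 3), L)))
Mul(Mul(13, -38), Function('k')(6)) = Mul(Mul(13, -38), Mul(Rational(4, 9), 6, Add(-2, Mul(3, 6)))) = Mul(-494, Mul(Rational(4, 9), 6, Add(-2, 18))) = Mul(-494, Mul(Rational(4, 9), 6, 16)) = Mul(-494, Rational(128, 3)) = Rational(-63232, 3)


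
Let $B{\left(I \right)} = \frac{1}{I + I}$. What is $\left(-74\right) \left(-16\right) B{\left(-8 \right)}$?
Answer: $-74$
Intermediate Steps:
$B{\left(I \right)} = \frac{1}{2 I}$
$\left(-74\right) \left(-16\right) B{\left(-8 \right)} = \left(-74\right) \left(-16\right) \frac{1}{2 \left(-8\right)} = 1184 \cdot \frac{1}{2} \left(- \frac{1}{8}\right) = 1184 \left(- \frac{1}{16}\right) = -74$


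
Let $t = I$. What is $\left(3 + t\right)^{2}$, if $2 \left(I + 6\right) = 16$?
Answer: $25$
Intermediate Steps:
$I = 2$ ($I = -6 + \frac{1}{2} \cdot 16 = -6 + 8 = 2$)
$t = 2$
$\left(3 + t\right)^{2} = \left(3 + 2\right)^{2} = 5^{2} = 25$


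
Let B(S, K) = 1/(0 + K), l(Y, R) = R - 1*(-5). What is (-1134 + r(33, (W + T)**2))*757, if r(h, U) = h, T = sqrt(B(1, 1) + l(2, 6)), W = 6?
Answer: -833457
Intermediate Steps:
l(Y, R) = 5 + R (l(Y, R) = R + 5 = 5 + R)
B(S, K) = 1/K
T = 2*sqrt(3) (T = sqrt(1/1 + (5 + 6)) = sqrt(1 + 11) = sqrt(12) = 2*sqrt(3) ≈ 3.4641)
(-1134 + r(33, (W + T)**2))*757 = (-1134 + 33)*757 = -1101*757 = -833457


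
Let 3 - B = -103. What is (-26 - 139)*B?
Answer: -17490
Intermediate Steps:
B = 106 (B = 3 - 1*(-103) = 3 + 103 = 106)
(-26 - 139)*B = (-26 - 139)*106 = -165*106 = -17490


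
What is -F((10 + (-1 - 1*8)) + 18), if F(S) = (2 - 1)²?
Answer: -1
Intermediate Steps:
F(S) = 1 (F(S) = 1² = 1)
-F((10 + (-1 - 1*8)) + 18) = -1*1 = -1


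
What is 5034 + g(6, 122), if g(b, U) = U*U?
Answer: 19918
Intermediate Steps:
g(b, U) = U²
5034 + g(6, 122) = 5034 + 122² = 5034 + 14884 = 19918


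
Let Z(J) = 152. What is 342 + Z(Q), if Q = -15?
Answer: 494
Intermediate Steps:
342 + Z(Q) = 342 + 152 = 494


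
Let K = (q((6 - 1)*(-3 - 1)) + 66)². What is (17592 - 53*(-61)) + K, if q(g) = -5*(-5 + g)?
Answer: 57306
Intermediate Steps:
q(g) = 25 - 5*g
K = 36481 (K = ((25 - 5*(6 - 1)*(-3 - 1)) + 66)² = ((25 - 25*(-4)) + 66)² = ((25 - 5*(-20)) + 66)² = ((25 + 100) + 66)² = (125 + 66)² = 191² = 36481)
(17592 - 53*(-61)) + K = (17592 - 53*(-61)) + 36481 = (17592 + 3233) + 36481 = 20825 + 36481 = 57306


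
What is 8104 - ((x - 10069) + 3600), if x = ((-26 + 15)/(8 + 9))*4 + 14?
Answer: 247547/17 ≈ 14562.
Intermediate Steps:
x = 194/17 (x = -11/17*4 + 14 = -44/17 + 14 = 194/17 ≈ 11.412)
8104 - ((x - 10069) + 3600) = 8104 - ((194/17 - 10069) + 3600) = 8104 - (-170979/17 + 3600) = 8104 - 1*(-109779/17) = 8104 + 109779/17 = 247547/17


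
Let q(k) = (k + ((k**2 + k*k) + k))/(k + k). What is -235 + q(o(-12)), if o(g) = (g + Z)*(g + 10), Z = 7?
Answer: -224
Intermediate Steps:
o(g) = (7 + g)*(10 + g) (o(g) = (g + 7)*(g + 10) = (7 + g)*(10 + g))
q(k) = (2*k + 2*k**2)/(2*k) (q(k) = (k + ((k**2 + k**2) + k))/((2*k)) = (k + (2*k**2 + k))*(1/(2*k)) = (k + (k + 2*k**2))*(1/(2*k)) = (2*k + 2*k**2)*(1/(2*k)) = (2*k + 2*k**2)/(2*k))
-235 + q(o(-12)) = -235 + (1 + (70 + (-12)**2 + 17*(-12))) = -235 + (1 + (70 + 144 - 204)) = -235 + (1 + 10) = -235 + 11 = -224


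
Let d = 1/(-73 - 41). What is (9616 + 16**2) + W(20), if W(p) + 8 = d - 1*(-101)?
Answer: 1136009/114 ≈ 9965.0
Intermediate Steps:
d = -1/114 (d = 1/(-114) = -1/114 ≈ -0.0087719)
W(p) = 10601/114 (W(p) = -8 + (-1/114 - 1*(-101)) = -8 + (-1/114 + 101) = -8 + 11513/114 = 10601/114)
(9616 + 16**2) + W(20) = (9616 + 16**2) + 10601/114 = (9616 + 256) + 10601/114 = 9872 + 10601/114 = 1136009/114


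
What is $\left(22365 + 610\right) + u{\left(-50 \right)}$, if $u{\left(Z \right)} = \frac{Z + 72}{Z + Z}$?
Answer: $\frac{1148739}{50} \approx 22975.0$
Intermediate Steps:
$u{\left(Z \right)} = \frac{72 + Z}{2 Z}$
$\left(22365 + 610\right) + u{\left(-50 \right)} = \left(22365 + 610\right) + \frac{72 - 50}{2 \left(-50\right)} = 22975 + \frac{1}{2} \left(- \frac{1}{50}\right) 22 = 22975 - \frac{11}{50} = \frac{1148739}{50}$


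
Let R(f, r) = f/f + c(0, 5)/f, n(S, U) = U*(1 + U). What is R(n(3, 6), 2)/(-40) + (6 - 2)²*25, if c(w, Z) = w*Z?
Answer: 15999/40 ≈ 399.98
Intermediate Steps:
c(w, Z) = Z*w
R(f, r) = 1 (R(f, r) = f/f + (5*0)/f = 1 + 0/f = 1 + 0 = 1)
R(n(3, 6), 2)/(-40) + (6 - 2)²*25 = 1/(-40) + (6 - 2)²*25 = 1*(-1/40) + 4²*25 = -1/40 + 16*25 = -1/40 + 400 = 15999/40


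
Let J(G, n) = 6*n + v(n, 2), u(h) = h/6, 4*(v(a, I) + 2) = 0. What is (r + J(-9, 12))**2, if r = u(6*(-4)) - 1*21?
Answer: 2025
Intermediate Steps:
v(a, I) = -2 (v(a, I) = -2 + (1/4)*0 = -2 + 0 = -2)
u(h) = h/6 (u(h) = h*(1/6) = h/6)
J(G, n) = -2 + 6*n (J(G, n) = 6*n - 2 = -2 + 6*n)
r = -25 (r = (6*(-4))/6 - 1*21 = (1/6)*(-24) - 21 = -4 - 21 = -25)
(r + J(-9, 12))**2 = (-25 + (-2 + 6*12))**2 = (-25 + (-2 + 72))**2 = (-25 + 70)**2 = 45**2 = 2025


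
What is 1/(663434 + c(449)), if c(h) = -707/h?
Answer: 449/297881159 ≈ 1.5073e-6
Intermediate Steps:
1/(663434 + c(449)) = 1/(663434 - 707/449) = 1/(297881159/449) = 449/297881159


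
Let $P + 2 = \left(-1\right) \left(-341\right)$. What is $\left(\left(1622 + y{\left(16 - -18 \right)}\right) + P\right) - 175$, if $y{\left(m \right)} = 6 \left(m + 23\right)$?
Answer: $2128$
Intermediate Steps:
$P = 339$ ($P = -2 - -341 = -2 + 341 = 339$)
$y{\left(m \right)} = 138 + 6 m$ ($y{\left(m \right)} = 6 \left(23 + m\right) = 138 + 6 m$)
$\left(\left(1622 + y{\left(16 - -18 \right)}\right) + P\right) - 175 = \left(\left(1622 + \left(138 + 6 \left(16 - -18\right)\right)\right) + 339\right) - 175 = \left(\left(1622 + \left(138 + 6 \left(16 + 18\right)\right)\right) + 339\right) - 175 = \left(\left(1622 + \left(138 + 6 \cdot 34\right)\right) + 339\right) - 175 = \left(\left(1622 + \left(138 + 204\right)\right) + 339\right) - 175 = \left(\left(1622 + 342\right) + 339\right) - 175 = \left(1964 + 339\right) - 175 = 2303 - 175 = 2128$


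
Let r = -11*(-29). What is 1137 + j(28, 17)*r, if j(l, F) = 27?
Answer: 9750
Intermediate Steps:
r = 319
1137 + j(28, 17)*r = 1137 + 27*319 = 1137 + 8613 = 9750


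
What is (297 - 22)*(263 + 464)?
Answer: 199925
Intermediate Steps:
(297 - 22)*(263 + 464) = 275*727 = 199925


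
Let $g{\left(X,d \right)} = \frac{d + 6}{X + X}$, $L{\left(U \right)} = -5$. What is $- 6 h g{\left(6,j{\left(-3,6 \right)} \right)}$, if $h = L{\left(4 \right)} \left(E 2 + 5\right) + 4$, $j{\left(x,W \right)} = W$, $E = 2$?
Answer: $246$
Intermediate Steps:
$g{\left(X,d \right)} = \frac{6 + d}{2 X}$
$h = -41$ ($h = - 5 \left(2 \cdot 2 + 5\right) + 4 = - 5 \left(4 + 5\right) + 4 = \left(-5\right) 9 + 4 = -45 + 4 = -41$)
$- 6 h g{\left(6,j{\left(-3,6 \right)} \right)} = \left(-6\right) \left(-41\right) \frac{6 + 6}{2 \cdot 6} = 246 \cdot \frac{1}{2} \cdot \frac{1}{6} \cdot 12 = 246 \cdot 1 = 246$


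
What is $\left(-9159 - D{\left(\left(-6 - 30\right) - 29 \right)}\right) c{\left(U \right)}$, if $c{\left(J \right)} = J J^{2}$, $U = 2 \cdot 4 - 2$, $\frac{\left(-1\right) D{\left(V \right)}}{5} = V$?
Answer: $-2048544$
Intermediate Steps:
$D{\left(V \right)} = - 5 V$
$U = 6$ ($U = 8 - 2 = 6$)
$c{\left(J \right)} = J^{3}$
$\left(-9159 - D{\left(\left(-6 - 30\right) - 29 \right)}\right) c{\left(U \right)} = \left(-9159 - - 5 \left(\left(-6 - 30\right) - 29\right)\right) 6^{3} = \left(-9159 - - 5 \left(-36 - 29\right)\right) 216 = \left(-9159 - \left(-5\right) \left(-65\right)\right) 216 = \left(-9159 - 325\right) 216 = \left(-9484\right) 216 = -2048544$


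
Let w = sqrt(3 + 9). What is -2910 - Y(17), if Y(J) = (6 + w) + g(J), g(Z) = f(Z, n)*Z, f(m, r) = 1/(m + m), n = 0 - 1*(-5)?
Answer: -5833/2 - 2*sqrt(3) ≈ -2920.0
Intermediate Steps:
n = 5 (n = 0 + 5 = 5)
f(m, r) = 1/(2*m)
g(Z) = 1/2 (g(Z) = (1/(2*Z))*Z = 1/2)
w = 2*sqrt(3) (w = sqrt(12) = 2*sqrt(3) ≈ 3.4641)
Y(J) = 13/2 + 2*sqrt(3) (Y(J) = (6 + 2*sqrt(3)) + 1/2 = 13/2 + 2*sqrt(3))
-2910 - Y(17) = -2910 - (13/2 + 2*sqrt(3)) = -2910 + (-13/2 - 2*sqrt(3)) = -5833/2 - 2*sqrt(3)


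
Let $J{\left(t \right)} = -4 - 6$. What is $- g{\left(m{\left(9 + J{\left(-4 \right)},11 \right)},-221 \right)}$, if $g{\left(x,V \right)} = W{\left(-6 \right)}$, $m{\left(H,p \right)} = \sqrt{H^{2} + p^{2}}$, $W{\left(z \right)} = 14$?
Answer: $-14$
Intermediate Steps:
$J{\left(t \right)} = -10$ ($J{\left(t \right)} = -4 - 6 = -10$)
$g{\left(x,V \right)} = 14$
$- g{\left(m{\left(9 + J{\left(-4 \right)},11 \right)},-221 \right)} = \left(-1\right) 14 = -14$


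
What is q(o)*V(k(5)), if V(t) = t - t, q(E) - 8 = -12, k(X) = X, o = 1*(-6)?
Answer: 0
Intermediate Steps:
o = -6
q(E) = -4 (q(E) = 8 - 12 = -4)
V(t) = 0
q(o)*V(k(5)) = -4*0 = 0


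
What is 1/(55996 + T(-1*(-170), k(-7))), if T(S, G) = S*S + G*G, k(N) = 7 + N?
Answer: 1/84896 ≈ 1.1779e-5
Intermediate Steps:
T(S, G) = G**2 + S**2 (T(S, G) = S**2 + G**2 = G**2 + S**2)
1/(55996 + T(-1*(-170), k(-7))) = 1/(55996 + ((7 - 7)**2 + (-1*(-170))**2)) = 1/(55996 + (0**2 + 170**2)) = 1/(55996 + (0 + 28900)) = 1/(55996 + 28900) = 1/84896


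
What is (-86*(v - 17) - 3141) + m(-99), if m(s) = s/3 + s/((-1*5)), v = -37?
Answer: 7449/5 ≈ 1489.8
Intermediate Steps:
m(s) = 2*s/15 (m(s) = s*(1/3) + s/(-5) = s/3 + s*(-1/5) = s/3 - s/5 = 2*s/15)
(-86*(v - 17) - 3141) + m(-99) = (-86*(-37 - 17) - 3141) + (2/15)*(-99) = (-86*(-54) - 3141) - 66/5 = (4644 - 3141) - 66/5 = 1503 - 66/5 = 7449/5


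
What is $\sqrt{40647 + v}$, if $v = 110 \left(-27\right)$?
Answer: $\sqrt{37677} \approx 194.11$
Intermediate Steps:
$v = -2970$
$\sqrt{40647 + v} = \sqrt{40647 - 2970} = \sqrt{37677}$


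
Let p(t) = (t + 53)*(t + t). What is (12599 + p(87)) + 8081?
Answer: 45040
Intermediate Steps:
p(t) = 2*t*(53 + t) (p(t) = (53 + t)*(2*t) = 2*t*(53 + t))
(12599 + p(87)) + 8081 = (12599 + 2*87*(53 + 87)) + 8081 = (12599 + 2*87*140) + 8081 = (12599 + 24360) + 8081 = 36959 + 8081 = 45040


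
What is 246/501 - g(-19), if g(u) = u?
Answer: 3255/167 ≈ 19.491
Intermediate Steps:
246/501 - g(-19) = 246/501 - 1*(-19) = 246*(1/501) + 19 = 82/167 + 19 = 3255/167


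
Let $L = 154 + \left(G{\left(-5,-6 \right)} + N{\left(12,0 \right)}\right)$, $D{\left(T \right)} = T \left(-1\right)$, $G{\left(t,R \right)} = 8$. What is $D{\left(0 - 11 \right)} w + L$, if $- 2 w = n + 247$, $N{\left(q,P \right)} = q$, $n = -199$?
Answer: $-90$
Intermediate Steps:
$D{\left(T \right)} = - T$
$w = -24$ ($w = - \frac{-199 + 247}{2} = \left(- \frac{1}{2}\right) 48 = -24$)
$L = 174$ ($L = 154 + \left(8 + 12\right) = 154 + 20 = 174$)
$D{\left(0 - 11 \right)} w + L = - (0 - 11) \left(-24\right) + 174 = \left(-1\right) \left(-11\right) \left(-24\right) + 174 = 11 \left(-24\right) + 174 = -264 + 174 = -90$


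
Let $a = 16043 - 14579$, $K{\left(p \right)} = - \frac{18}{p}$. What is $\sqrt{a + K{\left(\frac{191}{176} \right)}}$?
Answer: $\frac{2 \sqrt{13200774}}{191} \approx 38.045$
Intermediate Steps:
$a = 1464$ ($a = 16043 - 14579 = 1464$)
$\sqrt{a + K{\left(\frac{191}{176} \right)}} = \sqrt{1464 - \frac{18}{191 \cdot \frac{1}{176}}} = \sqrt{1464 - \frac{18}{\frac{191}{176}}} = \sqrt{1464 - \frac{3168}{191}} = \sqrt{\frac{276456}{191}} = \frac{2 \sqrt{13200774}}{191}$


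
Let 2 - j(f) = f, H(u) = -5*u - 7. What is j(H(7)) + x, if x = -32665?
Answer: -32621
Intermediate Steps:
H(u) = -7 - 5*u
j(f) = 2 - f
j(H(7)) + x = (2 - (-7 - 5*7)) - 32665 = (2 - (-7 - 35)) - 32665 = (2 - 1*(-42)) - 32665 = (2 + 42) - 32665 = 44 - 32665 = -32621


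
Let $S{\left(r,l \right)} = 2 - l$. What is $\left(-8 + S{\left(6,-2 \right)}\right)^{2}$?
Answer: $16$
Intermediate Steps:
$\left(-8 + S{\left(6,-2 \right)}\right)^{2} = \left(-8 + \left(2 - -2\right)\right)^{2} = \left(-8 + \left(2 + 2\right)\right)^{2} = \left(-8 + 4\right)^{2} = \left(-4\right)^{2} = 16$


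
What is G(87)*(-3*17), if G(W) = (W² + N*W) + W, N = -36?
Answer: -230724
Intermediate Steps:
G(W) = W² - 35*W (G(W) = (W² - 36*W) + W = W² - 35*W)
G(87)*(-3*17) = (87*(-35 + 87))*(-3*17) = (87*52)*(-1*51) = 4524*(-51) = -230724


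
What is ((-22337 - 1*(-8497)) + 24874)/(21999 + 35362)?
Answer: 11034/57361 ≈ 0.19236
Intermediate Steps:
((-22337 - 1*(-8497)) + 24874)/(21999 + 35362) = ((-22337 + 8497) + 24874)/57361 = (-13840 + 24874)*(1/57361) = 11034*(1/57361) = 11034/57361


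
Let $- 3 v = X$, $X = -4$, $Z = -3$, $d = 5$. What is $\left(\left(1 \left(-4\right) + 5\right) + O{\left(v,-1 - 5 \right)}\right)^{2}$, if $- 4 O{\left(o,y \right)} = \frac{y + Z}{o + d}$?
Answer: $\frac{10609}{5776} \approx 1.8367$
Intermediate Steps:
$v = \frac{4}{3}$ ($v = \left(- \frac{1}{3}\right) \left(-4\right) = \frac{4}{3} \approx 1.3333$)
$O{\left(o,y \right)} = - \frac{-3 + y}{4 \left(5 + o\right)}$ ($O{\left(o,y \right)} = - \frac{\left(y - 3\right) \frac{1}{o + 5}}{4} = - \frac{\left(-3 + y\right) \frac{1}{5 + o}}{4} = - \frac{\frac{1}{5 + o} \left(-3 + y\right)}{4} = - \frac{-3 + y}{4 \left(5 + o\right)}$)
$\left(\left(1 \left(-4\right) + 5\right) + O{\left(v,-1 - 5 \right)}\right)^{2} = \left(\left(1 \left(-4\right) + 5\right) + \frac{3 - \left(-1 - 5\right)}{4 \left(5 + \frac{4}{3}\right)}\right)^{2} = \left(\left(-4 + 5\right) + \frac{3 - -6}{4 \cdot \frac{19}{3}}\right)^{2} = \left(1 + \frac{1}{4} \cdot \frac{3}{19} \left(3 + 6\right)\right)^{2} = \left(1 + \frac{1}{4} \cdot \frac{3}{19} \cdot 9\right)^{2} = \left(1 + \frac{27}{76}\right)^{2} = \left(\frac{103}{76}\right)^{2} = \frac{10609}{5776}$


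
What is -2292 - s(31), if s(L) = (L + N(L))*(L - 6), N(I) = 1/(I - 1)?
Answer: -18407/6 ≈ -3067.8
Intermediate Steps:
N(I) = 1/(-1 + I)
s(L) = (-6 + L)*(L + 1/(-1 + L)) (s(L) = (L + 1/(-1 + L))*(L - 6) = (L + 1/(-1 + L))*(-6 + L) = (-6 + L)*(L + 1/(-1 + L)))
-2292 - s(31) = -2292 - (-6 + 31 + 31*(-1 + 31)*(-6 + 31))/(-1 + 31) = -2292 - (-6 + 31 + 31*30*25)/30 = -2292 - (-6 + 31 + 23250)/30 = -2292 - 23275/30 = -2292 - 1*4655/6 = -2292 - 4655/6 = -18407/6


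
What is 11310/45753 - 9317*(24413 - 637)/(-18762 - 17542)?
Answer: 211159594692/34604519 ≈ 6102.1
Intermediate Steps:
11310/45753 - 9317*(24413 - 637)/(-18762 - 17542) = 11310*(1/45753) - 9317/((-36304/23776)) = 3770/15251 - 9317/((-36304*1/23776)) = 3770/15251 - 9317/(-2269/1486) = 3770/15251 - 9317*(-1486/2269) = 3770/15251 + 13845062/2269 = 211159594692/34604519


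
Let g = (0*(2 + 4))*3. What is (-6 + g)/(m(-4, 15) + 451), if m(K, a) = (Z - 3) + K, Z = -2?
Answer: -3/221 ≈ -0.013575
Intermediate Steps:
m(K, a) = -5 + K (m(K, a) = (-2 - 3) + K = -5 + K)
g = 0 (g = (0*6)*3 = 0*3 = 0)
(-6 + g)/(m(-4, 15) + 451) = (-6 + 0)/((-5 - 4) + 451) = -6/(-9 + 451) = -6/442 = (1/442)*(-6) = -3/221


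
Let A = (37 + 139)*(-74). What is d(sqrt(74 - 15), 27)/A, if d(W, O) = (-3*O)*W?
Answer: 81*sqrt(59)/13024 ≈ 0.047771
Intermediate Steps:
A = -13024 (A = 176*(-74) = -13024)
d(W, O) = -3*O*W
d(sqrt(74 - 15), 27)/A = -3*27*sqrt(74 - 15)/(-13024) = -3*27*sqrt(59)*(-1/13024) = -81*sqrt(59)*(-1/13024) = 81*sqrt(59)/13024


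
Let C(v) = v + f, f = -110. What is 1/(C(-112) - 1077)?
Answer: -1/1299 ≈ -0.00076982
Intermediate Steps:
C(v) = -110 + v (C(v) = v - 110 = -110 + v)
1/(C(-112) - 1077) = 1/((-110 - 112) - 1077) = 1/(-222 - 1077) = 1/(-1299) = -1/1299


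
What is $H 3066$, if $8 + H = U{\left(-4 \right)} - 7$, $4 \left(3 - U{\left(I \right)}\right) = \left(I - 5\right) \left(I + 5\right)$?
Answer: $- \frac{59787}{2} \approx -29894.0$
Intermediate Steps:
$U{\left(I \right)} = 3 - \frac{\left(-5 + I\right) \left(5 + I\right)}{4}$ ($U{\left(I \right)} = 3 - \frac{\left(I - 5\right) \left(I + 5\right)}{4} = 3 - \frac{\left(-5 + I\right) \left(5 + I\right)}{4}$)
$H = - \frac{39}{4}$ ($H = -8 - \left(- \frac{9}{4} + 4\right) = -8 + \left(\left(\frac{37}{4} - 4\right) - 7\right) = -8 + \left(\frac{21}{4} - 7\right) = -8 - \frac{7}{4} = - \frac{39}{4} \approx -9.75$)
$H 3066 = \left(- \frac{39}{4}\right) 3066 = - \frac{59787}{2}$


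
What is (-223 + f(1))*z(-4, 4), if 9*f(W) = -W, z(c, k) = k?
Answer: -8032/9 ≈ -892.44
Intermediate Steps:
f(W) = -W/9 (f(W) = (-W)/9 = -W/9)
(-223 + f(1))*z(-4, 4) = (-223 - 1/9*1)*4 = (-223 - 1/9)*4 = -2008/9*4 = -8032/9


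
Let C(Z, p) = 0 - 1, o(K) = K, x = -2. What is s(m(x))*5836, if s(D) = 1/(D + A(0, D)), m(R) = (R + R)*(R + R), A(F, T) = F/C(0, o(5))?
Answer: 1459/4 ≈ 364.75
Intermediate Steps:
C(Z, p) = -1
A(F, T) = -F (A(F, T) = F/(-1) = F*(-1) = -F)
m(R) = 4*R**2 (m(R) = (2*R)*(2*R) = 4*R**2)
s(D) = 1/D (s(D) = 1/(D - 1*0) = 1/(D + 0) = 1/D)
s(m(x))*5836 = 5836/(4*(-2)**2) = 5836/(4*4) = 5836/16 = (1/16)*5836 = 1459/4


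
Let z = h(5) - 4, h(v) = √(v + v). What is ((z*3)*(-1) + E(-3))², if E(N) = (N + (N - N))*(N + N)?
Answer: 990 - 180*√10 ≈ 420.79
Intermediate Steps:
h(v) = √2*√v (h(v) = √(2*v) = √2*√v)
z = -4 + √10 (z = √2*√5 - 4 = √10 - 4 = -4 + √10 ≈ -0.83772)
E(N) = 2*N² (E(N) = (N + 0)*(2*N) = N*(2*N) = 2*N²)
((z*3)*(-1) + E(-3))² = (((-4 + √10)*3)*(-1) + 2*(-3)²)² = ((-12 + 3*√10)*(-1) + 2*9)² = ((12 - 3*√10) + 18)² = (30 - 3*√10)²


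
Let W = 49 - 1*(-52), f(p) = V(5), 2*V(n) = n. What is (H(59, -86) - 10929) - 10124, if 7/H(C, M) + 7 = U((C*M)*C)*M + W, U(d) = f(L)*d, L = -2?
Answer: -1355050744545/64363784 ≈ -21053.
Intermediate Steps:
V(n) = n/2
f(p) = 5/2 (f(p) = (1/2)*5 = 5/2)
U(d) = 5*d/2
W = 101 (W = 49 + 52 = 101)
H(C, M) = 7/(94 + 5*C**2*M**2/2) (H(C, M) = 7/(-7 + ((5*((C*M)*C)/2)*M + 101)) = 7/(-7 + ((5*(M*C**2)/2)*M + 101)) = 7/(-7 + ((5*M*C**2/2)*M + 101)) = 7/(-7 + (5*C**2*M**2/2 + 101)) = 7/(-7 + (101 + 5*C**2*M**2/2)) = 7/(94 + 5*C**2*M**2/2))
(H(59, -86) - 10929) - 10124 = (14/(188 + 5*59**2*(-86)**2) - 10929) - 10124 = (14/(188 + 5*3481*7396) - 10929) - 10124 = (14/(188 + 128727380) - 10929) - 10124 = (14/128727568 - 10929) - 10124 = (14*(1/128727568) - 10929) - 10124 = (7/64363784 - 10929) - 10124 = -703431795329/64363784 - 10124 = -1355050744545/64363784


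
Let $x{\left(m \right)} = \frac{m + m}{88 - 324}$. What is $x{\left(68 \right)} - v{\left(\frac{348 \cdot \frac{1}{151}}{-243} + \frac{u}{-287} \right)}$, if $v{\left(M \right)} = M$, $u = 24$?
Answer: $- \frac{100066774}{207107523} \approx -0.48316$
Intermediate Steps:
$x{\left(m \right)} = - \frac{m}{118}$ ($x{\left(m \right)} = \frac{2 m}{-236} = 2 m \left(- \frac{1}{236}\right) = - \frac{m}{118}$)
$x{\left(68 \right)} - v{\left(\frac{348 \cdot \frac{1}{151}}{-243} + \frac{u}{-287} \right)} = \left(- \frac{1}{118}\right) 68 - \left(\frac{348 \cdot \frac{1}{151}}{-243} + \frac{24}{-287}\right) = - \frac{34}{59} - \left(348 \cdot \frac{1}{151} \left(- \frac{1}{243}\right) + 24 \left(- \frac{1}{287}\right)\right) = - \frac{34}{59} - \left(\frac{348}{151} \left(- \frac{1}{243}\right) - \frac{24}{287}\right) = - \frac{34}{59} - \left(- \frac{116}{12231} - \frac{24}{287}\right) = - \frac{34}{59} - - \frac{326836}{3510297} = - \frac{34}{59} + \frac{326836}{3510297} = - \frac{100066774}{207107523}$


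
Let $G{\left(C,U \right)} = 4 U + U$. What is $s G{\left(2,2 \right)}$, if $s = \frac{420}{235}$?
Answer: $\frac{840}{47} \approx 17.872$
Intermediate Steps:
$G{\left(C,U \right)} = 5 U$
$s = \frac{84}{47}$ ($s = 420 \cdot \frac{1}{235} = \frac{84}{47} \approx 1.7872$)
$s G{\left(2,2 \right)} = \frac{84 \cdot 5 \cdot 2}{47} = \frac{84}{47} \cdot 10 = \frac{840}{47}$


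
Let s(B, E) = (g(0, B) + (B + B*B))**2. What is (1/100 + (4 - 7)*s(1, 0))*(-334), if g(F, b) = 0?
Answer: 200233/50 ≈ 4004.7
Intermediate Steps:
s(B, E) = (B + B**2)**2 (s(B, E) = (0 + (B + B*B))**2 = (0 + (B + B**2))**2 = (B + B**2)**2)
(1/100 + (4 - 7)*s(1, 0))*(-334) = (1/100 + (4 - 7)*(1**2*(1 + 1)**2))*(-334) = (1/100 - 3*2**2)*(-334) = (1/100 - 3*4)*(-334) = (1/100 - 12)*(-334) = -1199/100*(-334) = 200233/50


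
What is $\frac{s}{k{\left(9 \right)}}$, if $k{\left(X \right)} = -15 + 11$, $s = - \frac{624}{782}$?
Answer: $\frac{78}{391} \approx 0.19949$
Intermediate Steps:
$s = - \frac{312}{391}$ ($s = \left(-624\right) \frac{1}{782} = - \frac{312}{391} \approx -0.79795$)
$k{\left(X \right)} = -4$
$\frac{s}{k{\left(9 \right)}} = - \frac{312}{391 \left(-4\right)} = \left(- \frac{312}{391}\right) \left(- \frac{1}{4}\right) = \frac{78}{391}$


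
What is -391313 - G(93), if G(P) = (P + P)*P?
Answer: -408611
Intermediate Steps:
G(P) = 2*P² (G(P) = (2*P)*P = 2*P²)
-391313 - G(93) = -391313 - 2*93² = -391313 - 2*8649 = -391313 - 1*17298 = -391313 - 17298 = -408611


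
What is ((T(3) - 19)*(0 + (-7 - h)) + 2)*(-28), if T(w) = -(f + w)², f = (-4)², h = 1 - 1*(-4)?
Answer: -127736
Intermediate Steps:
h = 5 (h = 1 + 4 = 5)
f = 16
T(w) = -(16 + w)²
((T(3) - 19)*(0 + (-7 - h)) + 2)*(-28) = ((-(16 + 3)² - 19)*(0 + (-7 - 1*5)) + 2)*(-28) = ((-1*19² - 19)*(0 + (-7 - 5)) + 2)*(-28) = ((-1*361 - 19)*(0 - 12) + 2)*(-28) = ((-361 - 19)*(-12) + 2)*(-28) = (-380*(-12) + 2)*(-28) = (4560 + 2)*(-28) = 4562*(-28) = -127736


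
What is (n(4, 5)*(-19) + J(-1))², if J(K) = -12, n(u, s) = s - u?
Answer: 961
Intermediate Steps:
(n(4, 5)*(-19) + J(-1))² = ((5 - 1*4)*(-19) - 12)² = ((5 - 4)*(-19) - 12)² = (1*(-19) - 12)² = (-19 - 12)² = (-31)² = 961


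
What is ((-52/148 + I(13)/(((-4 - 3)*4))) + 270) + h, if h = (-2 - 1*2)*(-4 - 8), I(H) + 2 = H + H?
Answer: 82049/259 ≈ 316.79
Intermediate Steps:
I(H) = -2 + 2*H (I(H) = -2 + (H + H) = -2 + 2*H)
h = 48 (h = (-2 - 2)*(-12) = -4*(-12) = 48)
((-52/148 + I(13)/(((-4 - 3)*4))) + 270) + h = ((-52/148 + (-2 + 2*13)/(((-4 - 3)*4))) + 270) + 48 = ((-52*1/148 + (-2 + 26)/((-7*4))) + 270) + 48 = ((-13/37 + 24/(-28)) + 270) + 48 = ((-13/37 + 24*(-1/28)) + 270) + 48 = ((-13/37 - 6/7) + 270) + 48 = (-313/259 + 270) + 48 = 69617/259 + 48 = 82049/259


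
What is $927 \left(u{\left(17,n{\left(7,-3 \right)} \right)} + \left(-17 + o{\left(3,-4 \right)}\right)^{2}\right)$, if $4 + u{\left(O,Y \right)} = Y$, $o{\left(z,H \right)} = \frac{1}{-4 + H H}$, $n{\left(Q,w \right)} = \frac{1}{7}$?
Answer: $\frac{29311225}{112} \approx 2.6171 \cdot 10^{5}$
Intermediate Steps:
$n{\left(Q,w \right)} = \frac{1}{7}$
$o{\left(z,H \right)} = \frac{1}{-4 + H^{2}}$
$u{\left(O,Y \right)} = -4 + Y$
$927 \left(u{\left(17,n{\left(7,-3 \right)} \right)} + \left(-17 + o{\left(3,-4 \right)}\right)^{2}\right) = 927 \left(\left(-4 + \frac{1}{7}\right) + \left(-17 + \frac{1}{-4 + \left(-4\right)^{2}}\right)^{2}\right) = 927 \left(- \frac{27}{7} + \left(-17 + \frac{1}{-4 + 16}\right)^{2}\right) = 927 \left(- \frac{27}{7} + \left(-17 + \frac{1}{12}\right)^{2}\right) = 927 \left(- \frac{27}{7} + \left(- \frac{203}{12}\right)^{2}\right) = 927 \left(- \frac{27}{7} + \frac{41209}{144}\right) = 927 \cdot \frac{284575}{1008} = \frac{29311225}{112}$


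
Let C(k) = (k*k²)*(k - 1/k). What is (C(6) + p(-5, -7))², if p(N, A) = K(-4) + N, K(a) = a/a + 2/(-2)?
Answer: 1575025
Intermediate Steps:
K(a) = 0 (K(a) = 1 + 2*(-½) = 1 - 1 = 0)
p(N, A) = N (p(N, A) = 0 + N = N)
C(k) = k³*(k - 1/k)
(C(6) + p(-5, -7))² = ((6⁴ - 1*6²) - 5)² = ((1296 - 1*36) - 5)² = ((1296 - 36) - 5)² = (1260 - 5)² = 1255² = 1575025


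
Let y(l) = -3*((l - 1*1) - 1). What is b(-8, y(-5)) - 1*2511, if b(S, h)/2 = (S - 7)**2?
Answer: -2061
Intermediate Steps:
y(l) = 6 - 3*l (y(l) = -3*((l - 1) - 1) = -3*((-1 + l) - 1) = -3*(-2 + l) = 6 - 3*l)
b(S, h) = 2*(-7 + S)**2 (b(S, h) = 2*(S - 7)**2 = 2*(-7 + S)**2)
b(-8, y(-5)) - 1*2511 = 2*(-7 - 8)**2 - 1*2511 = 2*(-15)**2 - 2511 = 2*225 - 2511 = 450 - 2511 = -2061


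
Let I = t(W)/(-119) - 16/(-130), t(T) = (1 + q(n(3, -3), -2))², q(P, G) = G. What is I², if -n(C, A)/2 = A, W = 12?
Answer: 786769/59830225 ≈ 0.013150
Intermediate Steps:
n(C, A) = -2*A
t(T) = 1 (t(T) = (1 - 2)² = (-1)² = 1)
I = 887/7735 (I = 1/(-119) - 16/(-130) = 1*(-1/119) - 16*(-1/130) = -1/119 + 8/65 = 887/7735 ≈ 0.11467)
I² = (887/7735)² = 786769/59830225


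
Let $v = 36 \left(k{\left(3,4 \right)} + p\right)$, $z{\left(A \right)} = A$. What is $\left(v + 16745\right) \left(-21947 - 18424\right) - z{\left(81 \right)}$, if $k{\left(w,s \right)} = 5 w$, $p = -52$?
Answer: $-622238304$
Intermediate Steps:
$v = -1332$ ($v = 36 \left(5 \cdot 3 - 52\right) = 36 \left(15 - 52\right) = 36 \left(-37\right) = -1332$)
$\left(v + 16745\right) \left(-21947 - 18424\right) - z{\left(81 \right)} = \left(-1332 + 16745\right) \left(-21947 - 18424\right) - 81 = 15413 \left(-40371\right) - 81 = -622238223 - 81 = -622238304$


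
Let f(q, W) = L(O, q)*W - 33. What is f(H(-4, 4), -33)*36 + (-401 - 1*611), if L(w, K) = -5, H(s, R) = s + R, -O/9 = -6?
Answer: 3740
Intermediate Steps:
O = 54 (O = -9*(-6) = 54)
H(s, R) = R + s
f(q, W) = -33 - 5*W (f(q, W) = -5*W - 33 = -33 - 5*W)
f(H(-4, 4), -33)*36 + (-401 - 1*611) = (-33 - 5*(-33))*36 + (-401 - 1*611) = (-33 + 165)*36 + (-401 - 611) = 132*36 - 1012 = 4752 - 1012 = 3740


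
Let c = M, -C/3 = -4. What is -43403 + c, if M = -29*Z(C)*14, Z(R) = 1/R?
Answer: -260621/6 ≈ -43437.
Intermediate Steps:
C = 12 (C = -3*(-4) = 12)
M = -203/6 (M = -29/12*14 = -203/6 ≈ -33.833)
c = -203/6 ≈ -33.833
-43403 + c = -43403 - 203/6 = -260621/6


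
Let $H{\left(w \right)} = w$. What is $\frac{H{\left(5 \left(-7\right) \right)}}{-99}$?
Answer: $\frac{35}{99} \approx 0.35354$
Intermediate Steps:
$\frac{H{\left(5 \left(-7\right) \right)}}{-99} = \frac{5 \left(-7\right)}{-99} = \left(- \frac{1}{99}\right) \left(-35\right) = \frac{35}{99}$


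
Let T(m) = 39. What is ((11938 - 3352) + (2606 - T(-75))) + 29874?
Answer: 41027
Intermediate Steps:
((11938 - 3352) + (2606 - T(-75))) + 29874 = ((11938 - 3352) + (2606 - 1*39)) + 29874 = (8586 + (2606 - 39)) + 29874 = (8586 + 2567) + 29874 = 11153 + 29874 = 41027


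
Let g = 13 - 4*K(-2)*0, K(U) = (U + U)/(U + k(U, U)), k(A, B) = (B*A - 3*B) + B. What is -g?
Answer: -13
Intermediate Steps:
k(A, B) = -2*B + A*B (k(A, B) = (A*B - 3*B) + B = (-3*B + A*B) + B = -2*B + A*B)
K(U) = 2*U/(U + U*(-2 + U)) (K(U) = (U + U)/(U + U*(-2 + U)) = (2*U)/(U + U*(-2 + U)) = 2*U/(U + U*(-2 + U)))
g = 13 (g = 13 - 4*2/(-1 - 2)*0 = 13 - 4*2/(-3)*0 = 13 - 4*2*(-1/3)*0 = 13 - (-8)*0/3 = 13 - 4*0 = 13 + 0 = 13)
-g = -1*13 = -13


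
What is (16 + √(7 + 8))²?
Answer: (16 + √15)² ≈ 394.94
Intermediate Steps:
(16 + √(7 + 8))² = (16 + √15)²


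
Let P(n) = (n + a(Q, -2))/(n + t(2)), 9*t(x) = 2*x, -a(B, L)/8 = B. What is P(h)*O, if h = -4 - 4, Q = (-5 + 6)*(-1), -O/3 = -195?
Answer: 0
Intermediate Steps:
O = 585 (O = -3*(-195) = 585)
Q = -1 (Q = 1*(-1) = -1)
a(B, L) = -8*B
h = -8
t(x) = 2*x/9 (t(x) = (2*x)/9 = 2*x/9)
P(n) = (8 + n)/(4/9 + n) (P(n) = (n - 8*(-1))/(n + (2/9)*2) = (n + 8)/(n + 4/9) = (8 + n)/(4/9 + n))
P(h)*O = (9*(8 - 8)/(4 + 9*(-8)))*585 = (9*0/(4 - 72))*585 = (9*0/(-68))*585 = (9*(-1/68)*0)*585 = 0*585 = 0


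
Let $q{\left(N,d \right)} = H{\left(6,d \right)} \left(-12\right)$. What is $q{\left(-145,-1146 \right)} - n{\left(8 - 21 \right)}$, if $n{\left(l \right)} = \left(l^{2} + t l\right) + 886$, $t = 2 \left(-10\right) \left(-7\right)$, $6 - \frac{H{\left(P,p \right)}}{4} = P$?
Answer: $765$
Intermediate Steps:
$H{\left(P,p \right)} = 24 - 4 P$
$q{\left(N,d \right)} = 0$ ($q{\left(N,d \right)} = \left(24 - 24\right) \left(-12\right) = 0 \left(-12\right) = 0$)
$t = 140$ ($t = \left(-20\right) \left(-7\right) = 140$)
$n{\left(l \right)} = 886 + l^{2} + 140 l$ ($n{\left(l \right)} = \left(l^{2} + 140 l\right) + 886 = 886 + l^{2} + 140 l$)
$q{\left(-145,-1146 \right)} - n{\left(8 - 21 \right)} = 0 - \left(886 + \left(8 - 21\right)^{2} + 140 \left(8 - 21\right)\right) = 0 - \left(886 + \left(-13\right)^{2} + 140 \left(-13\right)\right) = 0 - \left(886 + 169 - 1820\right) = 0 - -765 = 0 + 765 = 765$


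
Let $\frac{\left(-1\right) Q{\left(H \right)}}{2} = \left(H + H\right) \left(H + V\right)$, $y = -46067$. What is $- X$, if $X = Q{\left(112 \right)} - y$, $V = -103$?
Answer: $-42035$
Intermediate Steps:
$Q{\left(H \right)} = - 4 H \left(-103 + H\right)$ ($Q{\left(H \right)} = - 2 \left(H + H\right) \left(H - 103\right) = - 2 \cdot 2 H \left(-103 + H\right) = - 4 H \left(-103 + H\right)$)
$X = 42035$ ($X = 4 \cdot 112 \left(103 - 112\right) - -46067 = 4 \cdot 112 \left(103 - 112\right) + 46067 = 4 \cdot 112 \left(-9\right) + 46067 = -4032 + 46067 = 42035$)
$- X = \left(-1\right) 42035 = -42035$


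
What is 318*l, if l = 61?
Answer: 19398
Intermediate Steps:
318*l = 318*61 = 19398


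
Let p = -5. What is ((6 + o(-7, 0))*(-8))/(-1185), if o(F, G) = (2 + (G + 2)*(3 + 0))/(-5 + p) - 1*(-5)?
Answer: 136/1975 ≈ 0.068861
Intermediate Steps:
o(F, G) = 21/5 - 3*G/10 (o(F, G) = (2 + (G + 2)*(3 + 0))/(-5 - 5) - 1*(-5) = (2 + (2 + G)*3)/(-10) + 5 = (2 + (6 + 3*G))*(-⅒) + 5 = (8 + 3*G)*(-⅒) + 5 = (-⅘ - 3*G/10) + 5 = 21/5 - 3*G/10)
((6 + o(-7, 0))*(-8))/(-1185) = ((6 + (21/5 - 3/10*0))*(-8))/(-1185) = ((6 + (21/5 + 0))*(-8))*(-1/1185) = ((6 + 21/5)*(-8))*(-1/1185) = ((51/5)*(-8))*(-1/1185) = -408/5*(-1/1185) = 136/1975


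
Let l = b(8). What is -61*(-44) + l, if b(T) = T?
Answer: 2692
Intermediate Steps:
l = 8
-61*(-44) + l = -61*(-44) + 8 = 2684 + 8 = 2692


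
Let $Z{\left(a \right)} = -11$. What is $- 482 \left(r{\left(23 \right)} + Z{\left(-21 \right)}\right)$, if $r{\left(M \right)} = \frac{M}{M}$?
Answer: $4820$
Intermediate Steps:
$r{\left(M \right)} = 1$
$- 482 \left(r{\left(23 \right)} + Z{\left(-21 \right)}\right) = - 482 \left(1 - 11\right) = \left(-482\right) \left(-10\right) = 4820$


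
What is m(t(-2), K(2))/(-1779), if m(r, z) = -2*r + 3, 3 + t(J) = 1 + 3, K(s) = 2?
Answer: -1/1779 ≈ -0.00056211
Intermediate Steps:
t(J) = 1 (t(J) = -3 + (1 + 3) = -3 + 4 = 1)
m(r, z) = 3 - 2*r
m(t(-2), K(2))/(-1779) = (3 - 2*1)/(-1779) = -(3 - 2)/1779 = -1/1779*1 = -1/1779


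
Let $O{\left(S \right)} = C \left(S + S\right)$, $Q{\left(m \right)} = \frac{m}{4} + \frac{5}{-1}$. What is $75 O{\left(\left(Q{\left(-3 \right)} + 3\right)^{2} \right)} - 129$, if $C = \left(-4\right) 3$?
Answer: $- \frac{27483}{2} \approx -13742.0$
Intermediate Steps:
$Q{\left(m \right)} = -5 + \frac{m}{4}$ ($Q{\left(m \right)} = m \frac{1}{4} + 5 \left(-1\right) = \frac{m}{4} - 5 = -5 + \frac{m}{4}$)
$C = -12$
$O{\left(S \right)} = - 24 S$ ($O{\left(S \right)} = - 12 \left(S + S\right) = - 12 \cdot 2 S = - 24 S$)
$75 O{\left(\left(Q{\left(-3 \right)} + 3\right)^{2} \right)} - 129 = 75 \left(- 24 \left(\left(-5 + \frac{1}{4} \left(-3\right)\right) + 3\right)^{2}\right) - 129 = 75 \left(- 24 \left(\left(-5 - \frac{3}{4}\right) + 3\right)^{2}\right) - 129 = 75 \left(- 24 \left(- \frac{23}{4} + 3\right)^{2}\right) - 129 = 75 \left(- 24 \left(- \frac{11}{4}\right)^{2}\right) - 129 = 75 \left(\left(-24\right) \frac{121}{16}\right) - 129 = 75 \left(- \frac{363}{2}\right) - 129 = - \frac{27225}{2} - 129 = - \frac{27483}{2}$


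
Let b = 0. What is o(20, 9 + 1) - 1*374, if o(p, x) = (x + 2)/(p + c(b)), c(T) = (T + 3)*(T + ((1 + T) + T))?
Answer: -8590/23 ≈ -373.48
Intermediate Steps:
c(T) = (1 + 3*T)*(3 + T) (c(T) = (3 + T)*(T + (1 + 2*T)) = (3 + T)*(1 + 3*T) = (1 + 3*T)*(3 + T))
o(p, x) = (2 + x)/(3 + p) (o(p, x) = (x + 2)/(p + (3 + 3*0² + 10*0)) = (2 + x)/(p + (3 + 3*0 + 0)) = (2 + x)/(p + (3 + 0 + 0)) = (2 + x)/(p + 3) = (2 + x)/(3 + p))
o(20, 9 + 1) - 1*374 = (2 + (9 + 1))/(3 + 20) - 1*374 = (2 + 10)/23 - 374 = (1/23)*12 - 374 = 12/23 - 374 = -8590/23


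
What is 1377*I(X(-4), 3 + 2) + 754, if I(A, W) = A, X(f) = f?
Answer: -4754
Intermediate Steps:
1377*I(X(-4), 3 + 2) + 754 = 1377*(-4) + 754 = -5508 + 754 = -4754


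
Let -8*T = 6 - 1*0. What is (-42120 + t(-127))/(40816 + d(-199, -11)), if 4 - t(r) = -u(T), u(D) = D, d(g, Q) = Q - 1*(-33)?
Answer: -168467/163352 ≈ -1.0313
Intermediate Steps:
T = -¾ (T = -(6 - 1*0)/8 = -(6 + 0)/8 = -⅛*6 = -¾ ≈ -0.75000)
d(g, Q) = 33 + Q (d(g, Q) = Q + 33 = 33 + Q)
t(r) = 13/4 (t(r) = 4 - (-1)*(-3)/4 = 4 - 1*¾ = 4 - ¾ = 13/4)
(-42120 + t(-127))/(40816 + d(-199, -11)) = (-42120 + 13/4)/(40816 + (33 - 11)) = -168467/(4*(40816 + 22)) = -168467/4/40838 = -168467/4*1/40838 = -168467/163352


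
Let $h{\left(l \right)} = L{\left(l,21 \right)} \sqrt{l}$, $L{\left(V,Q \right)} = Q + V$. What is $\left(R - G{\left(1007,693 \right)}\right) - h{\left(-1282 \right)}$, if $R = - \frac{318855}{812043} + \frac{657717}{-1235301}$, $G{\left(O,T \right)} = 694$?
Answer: $- \frac{77454615796292}{111457503327} + 1261 i \sqrt{1282} \approx -694.92 + 45150.0 i$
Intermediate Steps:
$R = - \frac{103108487354}{111457503327}$ ($R = \left(-318855\right) \frac{1}{812043} + 657717 \left(- \frac{1}{1235301}\right) = - \frac{106285}{270681} - \frac{219239}{411767} = - \frac{103108487354}{111457503327} \approx -0.92509$)
$h{\left(l \right)} = \sqrt{l} \left(21 + l\right)$ ($h{\left(l \right)} = \left(21 + l\right) \sqrt{l} = \sqrt{l} \left(21 + l\right)$)
$\left(R - G{\left(1007,693 \right)}\right) - h{\left(-1282 \right)} = \left(- \frac{103108487354}{111457503327} - 694\right) - \sqrt{-1282} \left(21 - 1282\right) = \left(- \frac{103108487354}{111457503327} - 694\right) - i \sqrt{1282} \left(-1261\right) = - \frac{77454615796292}{111457503327} - - 1261 i \sqrt{1282} = - \frac{77454615796292}{111457503327} + 1261 i \sqrt{1282}$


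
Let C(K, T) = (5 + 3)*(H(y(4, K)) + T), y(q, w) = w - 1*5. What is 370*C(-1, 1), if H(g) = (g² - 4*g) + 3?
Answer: 189440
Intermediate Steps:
y(q, w) = -5 + w (y(q, w) = w - 5 = -5 + w)
H(g) = 3 + g² - 4*g
C(K, T) = 184 - 32*K + 8*T + 8*(-5 + K)² (C(K, T) = (5 + 3)*((3 + (-5 + K)² - 4*(-5 + K)) + T) = 8*((3 + (-5 + K)² + (20 - 4*K)) + T) = 8*((23 + (-5 + K)² - 4*K) + T) = 8*(23 + T + (-5 + K)² - 4*K) = 184 - 32*K + 8*T + 8*(-5 + K)²)
370*C(-1, 1) = 370*(384 - 112*(-1) + 8*1 + 8*(-1)²) = 370*(384 + 112 + 8 + 8*1) = 370*(384 + 112 + 8 + 8) = 370*512 = 189440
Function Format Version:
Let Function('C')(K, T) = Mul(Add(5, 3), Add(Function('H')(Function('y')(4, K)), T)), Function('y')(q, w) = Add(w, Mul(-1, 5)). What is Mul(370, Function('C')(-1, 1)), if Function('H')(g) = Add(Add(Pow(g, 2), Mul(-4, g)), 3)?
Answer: 189440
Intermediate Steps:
Function('y')(q, w) = Add(-5, w) (Function('y')(q, w) = Add(w, -5) = Add(-5, w))
Function('H')(g) = Add(3, Pow(g, 2), Mul(-4, g))
Function('C')(K, T) = Add(184, Mul(-32, K), Mul(8, T), Mul(8, Pow(Add(-5, K), 2))) (Function('C')(K, T) = Mul(Add(5, 3), Add(Add(3, Pow(Add(-5, K), 2), Mul(-4, Add(-5, K))), T)) = Mul(8, Add(Add(3, Pow(Add(-5, K), 2), Add(20, Mul(-4, K))), T)) = Mul(8, Add(Add(23, Pow(Add(-5, K), 2), Mul(-4, K)), T)) = Mul(8, Add(23, T, Pow(Add(-5, K), 2), Mul(-4, K))) = Add(184, Mul(-32, K), Mul(8, T), Mul(8, Pow(Add(-5, K), 2))))
Mul(370, Function('C')(-1, 1)) = Mul(370, Add(384, Mul(-112, -1), Mul(8, 1), Mul(8, Pow(-1, 2)))) = Mul(370, Add(384, 112, 8, Mul(8, 1))) = Mul(370, Add(384, 112, 8, 8)) = Mul(370, 512) = 189440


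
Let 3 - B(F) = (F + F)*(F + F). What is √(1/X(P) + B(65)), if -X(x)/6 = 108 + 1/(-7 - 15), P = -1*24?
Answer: 4*I*√2144467110/1425 ≈ 129.99*I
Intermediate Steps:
P = -24
X(x) = -7125/11 (X(x) = -6*(108 + 1/(-7 - 15)) = -6*(108 + 1/(-22)) = -6*(108 - 1/22) = -6*2375/22 = -7125/11)
B(F) = 3 - 4*F² (B(F) = 3 - (F + F)*(F + F) = 3 - 2*F*2*F = 3 - 4*F²)
√(1/X(P) + B(65)) = √(1/(-7125/11) + (3 - 4*65²)) = √(-11/7125 + (3 - 4*4225)) = √(-11/7125 + (3 - 16900)) = √(-11/7125 - 16897) = √(-120391136/7125) = 4*I*√2144467110/1425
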